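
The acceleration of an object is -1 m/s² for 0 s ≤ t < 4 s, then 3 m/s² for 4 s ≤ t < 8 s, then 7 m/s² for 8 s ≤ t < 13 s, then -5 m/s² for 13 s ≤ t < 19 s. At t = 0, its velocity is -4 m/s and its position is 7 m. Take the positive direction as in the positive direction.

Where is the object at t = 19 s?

On each constant-a segment, Δv = aΔt and Δx = v₀Δt + ½aΔt²; chain segment to segment.
0–4 s: v starts -4 m/s; Δx = -4·4 + ½·-1·4² = -24 m; v ends -8 m/s.
4–8 s: v starts -8 m/s; Δx = -8·4 + ½·3·4² = -8 m; v ends 4 m/s.
8–13 s: v starts 4 m/s; Δx = 4·5 + ½·7·5² = 107.5 m; v ends 39 m/s.
13–19 s: v starts 39 m/s; Δx = 39·6 + ½·-5·6² = 144 m; v ends 9 m/s.
x(19) = 7 + Σ Δx = 226.5 m.

226.5 m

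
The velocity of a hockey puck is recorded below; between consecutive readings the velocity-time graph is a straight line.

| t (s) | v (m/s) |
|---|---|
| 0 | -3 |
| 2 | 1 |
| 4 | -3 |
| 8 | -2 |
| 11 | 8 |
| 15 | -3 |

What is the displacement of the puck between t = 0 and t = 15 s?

Net displacement equals the area under the velocity-time graph (areas below the axis count negative).
0–2 s: ½(-3 + 1)(2) = -2 m
2–4 s: ½(1 + -3)(2) = -2 m
4–8 s: ½(-3 + -2)(4) = -10 m
8–11 s: ½(-2 + 8)(3) = 9 m
11–15 s: ½(8 + -3)(4) = 10 m
Net displacement = 5 m

5 m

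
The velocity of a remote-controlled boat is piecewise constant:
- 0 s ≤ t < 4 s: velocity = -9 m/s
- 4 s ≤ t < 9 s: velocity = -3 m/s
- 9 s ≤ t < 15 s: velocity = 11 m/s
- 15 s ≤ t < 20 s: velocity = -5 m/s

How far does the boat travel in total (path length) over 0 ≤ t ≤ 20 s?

Total distance travelled is ∫|v| dt — sum the magnitudes of each area piece.
0–4 s: |-9| × 4 = 36 m
4–9 s: |-3| × 5 = 15 m
9–15 s: |11| × 6 = 66 m
15–20 s: |-5| × 5 = 25 m
Total distance = 142 m

142 m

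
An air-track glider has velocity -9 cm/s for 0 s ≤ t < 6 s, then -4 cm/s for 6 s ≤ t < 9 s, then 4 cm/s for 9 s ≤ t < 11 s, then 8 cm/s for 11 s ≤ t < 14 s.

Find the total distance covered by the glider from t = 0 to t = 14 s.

98 cm

Total distance travelled is ∫|v| dt — sum the magnitudes of each area piece.
0–6 s: |-9| × 6 = 54 cm
6–9 s: |-4| × 3 = 12 cm
9–11 s: |4| × 2 = 8 cm
11–14 s: |8| × 3 = 24 cm
Total distance = 98 cm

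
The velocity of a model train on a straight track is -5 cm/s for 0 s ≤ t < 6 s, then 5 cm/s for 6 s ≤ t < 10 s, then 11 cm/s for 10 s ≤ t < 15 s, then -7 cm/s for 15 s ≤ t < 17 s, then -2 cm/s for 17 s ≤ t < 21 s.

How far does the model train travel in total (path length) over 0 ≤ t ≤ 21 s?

Distance (not displacement) is the total path length: add the absolute areas under v-t.
0–6 s: |-5| × 6 = 30 cm
6–10 s: |5| × 4 = 20 cm
10–15 s: |11| × 5 = 55 cm
15–17 s: |-7| × 2 = 14 cm
17–21 s: |-2| × 4 = 8 cm
Total distance = 127 cm

127 cm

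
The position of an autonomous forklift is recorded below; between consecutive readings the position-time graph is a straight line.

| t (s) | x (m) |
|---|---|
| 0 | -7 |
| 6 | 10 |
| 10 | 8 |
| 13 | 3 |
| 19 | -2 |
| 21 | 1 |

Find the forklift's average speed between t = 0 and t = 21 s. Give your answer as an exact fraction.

Average speed = (total path length)/(elapsed time); on a piecewise-linear x-t graph the path length is Σ|Δx|.
0–6 s: |Δx| = |10 − -7| = 17 m
6–10 s: |Δx| = |8 − 10| = 2 m
10–13 s: |Δx| = |3 − 8| = 5 m
13–19 s: |Δx| = |-2 − 3| = 5 m
19–21 s: |Δx| = |1 − -2| = 3 m
Total path = 32 m; average speed = 32/21 = 32/21 m/s.

32/21 m/s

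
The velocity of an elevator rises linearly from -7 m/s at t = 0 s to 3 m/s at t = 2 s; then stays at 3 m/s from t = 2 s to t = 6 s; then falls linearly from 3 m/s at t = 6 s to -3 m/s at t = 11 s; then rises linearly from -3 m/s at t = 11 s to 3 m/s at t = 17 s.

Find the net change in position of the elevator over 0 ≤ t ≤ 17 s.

Displacement is the signed area under the v-t curve.
0–2 s: ½(-7 + 3)(2) = -4 m
2–6 s: 3 × 4 = 12 m
6–11 s: ½(3 + -3)(5) = 0 m
11–17 s: ½(-3 + 3)(6) = 0 m
Net displacement = 8 m

8 m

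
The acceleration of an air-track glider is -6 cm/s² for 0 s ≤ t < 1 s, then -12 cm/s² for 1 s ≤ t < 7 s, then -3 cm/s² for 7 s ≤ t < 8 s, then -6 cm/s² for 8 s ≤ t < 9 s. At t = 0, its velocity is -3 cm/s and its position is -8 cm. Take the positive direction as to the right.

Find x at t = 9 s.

On each constant-a segment, Δv = aΔt and Δx = v₀Δt + ½aΔt²; chain segment to segment.
0–1 s: v starts -3 cm/s; Δx = -3·1 + ½·-6·1² = -6 cm; v ends -9 cm/s.
1–7 s: v starts -9 cm/s; Δx = -9·6 + ½·-12·6² = -270 cm; v ends -81 cm/s.
7–8 s: v starts -81 cm/s; Δx = -81·1 + ½·-3·1² = -82.5 cm; v ends -84 cm/s.
8–9 s: v starts -84 cm/s; Δx = -84·1 + ½·-6·1² = -87 cm; v ends -90 cm/s.
x(9) = -8 + Σ Δx = -453.5 cm.

-453.5 cm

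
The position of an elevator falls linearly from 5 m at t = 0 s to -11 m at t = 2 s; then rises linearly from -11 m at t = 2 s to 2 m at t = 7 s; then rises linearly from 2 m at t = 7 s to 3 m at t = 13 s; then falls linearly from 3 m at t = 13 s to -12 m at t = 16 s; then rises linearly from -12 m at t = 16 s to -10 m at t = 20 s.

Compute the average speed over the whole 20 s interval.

Average speed = (total path length)/(elapsed time); on a piecewise-linear x-t graph the path length is Σ|Δx|.
0–2 s: |Δx| = |-11 − 5| = 16 m
2–7 s: |Δx| = |2 − -11| = 13 m
7–13 s: |Δx| = |3 − 2| = 1 m
13–16 s: |Δx| = |-12 − 3| = 15 m
16–20 s: |Δx| = |-10 − -12| = 2 m
Total path = 47 m; average speed = 47/20 = 2.35 m/s.

2.35 m/s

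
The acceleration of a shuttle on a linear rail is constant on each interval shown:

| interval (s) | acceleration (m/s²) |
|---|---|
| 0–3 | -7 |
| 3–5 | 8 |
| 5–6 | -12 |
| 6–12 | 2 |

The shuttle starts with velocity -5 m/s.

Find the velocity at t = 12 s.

Δv equals the area under the a-t graph; then v = v₀ + Δv.
0–3 s: -7 × 3 = -21 m/s
3–5 s: 8 × 2 = 16 m/s
5–6 s: -12 × 1 = -12 m/s
6–12 s: 2 × 6 = 12 m/s
Δv = -5 m/s, so v(12) = -5 + (-5) = -10 m/s.

-10 m/s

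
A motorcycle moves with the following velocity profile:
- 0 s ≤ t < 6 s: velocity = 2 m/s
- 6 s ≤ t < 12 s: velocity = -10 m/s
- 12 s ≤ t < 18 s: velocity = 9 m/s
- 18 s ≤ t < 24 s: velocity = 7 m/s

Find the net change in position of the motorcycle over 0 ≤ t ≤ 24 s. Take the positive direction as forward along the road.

Net displacement equals the area under the velocity-time graph (areas below the axis count negative).
0–6 s: 2 × 6 = 12 m
6–12 s: -10 × 6 = -60 m
12–18 s: 9 × 6 = 54 m
18–24 s: 7 × 6 = 42 m
Net displacement = 48 m

48 m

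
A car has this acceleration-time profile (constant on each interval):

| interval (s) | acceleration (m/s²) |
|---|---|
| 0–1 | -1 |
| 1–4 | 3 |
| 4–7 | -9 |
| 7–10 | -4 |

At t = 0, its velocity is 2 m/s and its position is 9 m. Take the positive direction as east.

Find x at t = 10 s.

On each constant-a segment, Δv = aΔt and Δx = v₀Δt + ½aΔt²; chain segment to segment.
0–1 s: v starts 2 m/s; Δx = 2·1 + ½·-1·1² = 1.5 m; v ends 1 m/s.
1–4 s: v starts 1 m/s; Δx = 1·3 + ½·3·3² = 16.5 m; v ends 10 m/s.
4–7 s: v starts 10 m/s; Δx = 10·3 + ½·-9·3² = -10.5 m; v ends -17 m/s.
7–10 s: v starts -17 m/s; Δx = -17·3 + ½·-4·3² = -69 m; v ends -29 m/s.
x(10) = 9 + Σ Δx = -52.5 m.

-52.5 m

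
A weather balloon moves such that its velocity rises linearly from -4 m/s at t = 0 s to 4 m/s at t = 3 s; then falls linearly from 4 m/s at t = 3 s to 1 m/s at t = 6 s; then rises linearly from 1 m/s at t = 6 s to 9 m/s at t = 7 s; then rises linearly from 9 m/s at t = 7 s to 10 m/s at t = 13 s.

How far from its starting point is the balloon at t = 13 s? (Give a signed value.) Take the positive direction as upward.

69.5 m

Net displacement equals the area under the velocity-time graph (areas below the axis count negative).
0–3 s: ½(-4 + 4)(3) = 0 m
3–6 s: ½(4 + 1)(3) = 7.5 m
6–7 s: ½(1 + 9)(1) = 5 m
7–13 s: ½(9 + 10)(6) = 57 m
Net displacement = 69.5 m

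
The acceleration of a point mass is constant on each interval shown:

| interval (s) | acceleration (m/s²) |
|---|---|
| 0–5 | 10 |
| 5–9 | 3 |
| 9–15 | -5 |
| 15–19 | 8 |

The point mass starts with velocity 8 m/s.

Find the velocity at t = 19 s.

72 m/s

Δv equals the area under the a-t graph; then v = v₀ + Δv.
0–5 s: 10 × 5 = 50 m/s
5–9 s: 3 × 4 = 12 m/s
9–15 s: -5 × 6 = -30 m/s
15–19 s: 8 × 4 = 32 m/s
Δv = 64 m/s, so v(19) = 8 + (64) = 72 m/s.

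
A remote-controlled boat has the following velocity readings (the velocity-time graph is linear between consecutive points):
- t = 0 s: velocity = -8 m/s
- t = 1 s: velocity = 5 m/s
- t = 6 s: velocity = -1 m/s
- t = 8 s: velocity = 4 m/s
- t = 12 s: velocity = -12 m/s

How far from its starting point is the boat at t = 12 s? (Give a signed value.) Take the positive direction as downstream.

Displacement is the signed area under the v-t curve.
0–1 s: ½(-8 + 5)(1) = -1.5 m
1–6 s: ½(5 + -1)(5) = 10 m
6–8 s: ½(-1 + 4)(2) = 3 m
8–12 s: ½(4 + -12)(4) = -16 m
Net displacement = -4.5 m

-4.5 m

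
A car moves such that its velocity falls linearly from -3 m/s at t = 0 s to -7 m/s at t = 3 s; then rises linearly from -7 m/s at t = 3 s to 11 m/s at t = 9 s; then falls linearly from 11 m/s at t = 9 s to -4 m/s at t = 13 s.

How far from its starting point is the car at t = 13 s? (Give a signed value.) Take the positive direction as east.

Net displacement equals the area under the velocity-time graph (areas below the axis count negative).
0–3 s: ½(-3 + -7)(3) = -15 m
3–9 s: ½(-7 + 11)(6) = 12 m
9–13 s: ½(11 + -4)(4) = 14 m
Net displacement = 11 m

11 m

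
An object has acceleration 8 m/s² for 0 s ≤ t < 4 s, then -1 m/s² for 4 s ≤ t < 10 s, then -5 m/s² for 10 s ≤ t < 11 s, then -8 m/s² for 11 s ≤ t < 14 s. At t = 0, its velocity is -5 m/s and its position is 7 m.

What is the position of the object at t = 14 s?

On each constant-a segment, Δv = aΔt and Δx = v₀Δt + ½aΔt²; chain segment to segment.
0–4 s: v starts -5 m/s; Δx = -5·4 + ½·8·4² = 44 m; v ends 27 m/s.
4–10 s: v starts 27 m/s; Δx = 27·6 + ½·-1·6² = 144 m; v ends 21 m/s.
10–11 s: v starts 21 m/s; Δx = 21·1 + ½·-5·1² = 18.5 m; v ends 16 m/s.
11–14 s: v starts 16 m/s; Δx = 16·3 + ½·-8·3² = 12 m; v ends -8 m/s.
x(14) = 7 + Σ Δx = 225.5 m.

225.5 m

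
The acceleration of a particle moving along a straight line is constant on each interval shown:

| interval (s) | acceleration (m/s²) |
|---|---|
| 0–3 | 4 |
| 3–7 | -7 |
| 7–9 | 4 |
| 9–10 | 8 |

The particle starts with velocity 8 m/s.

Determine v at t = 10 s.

Δv equals the area under the a-t graph; then v = v₀ + Δv.
0–3 s: 4 × 3 = 12 m/s
3–7 s: -7 × 4 = -28 m/s
7–9 s: 4 × 2 = 8 m/s
9–10 s: 8 × 1 = 8 m/s
Δv = 0 m/s, so v(10) = 8 + (0) = 8 m/s.

8 m/s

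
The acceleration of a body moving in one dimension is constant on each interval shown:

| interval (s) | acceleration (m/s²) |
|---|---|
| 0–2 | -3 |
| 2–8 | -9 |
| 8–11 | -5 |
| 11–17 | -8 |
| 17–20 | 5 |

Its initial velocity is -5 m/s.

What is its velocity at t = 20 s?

-113 m/s

Δv equals the area under the a-t graph; then v = v₀ + Δv.
0–2 s: -3 × 2 = -6 m/s
2–8 s: -9 × 6 = -54 m/s
8–11 s: -5 × 3 = -15 m/s
11–17 s: -8 × 6 = -48 m/s
17–20 s: 5 × 3 = 15 m/s
Δv = -108 m/s, so v(20) = -5 + (-108) = -113 m/s.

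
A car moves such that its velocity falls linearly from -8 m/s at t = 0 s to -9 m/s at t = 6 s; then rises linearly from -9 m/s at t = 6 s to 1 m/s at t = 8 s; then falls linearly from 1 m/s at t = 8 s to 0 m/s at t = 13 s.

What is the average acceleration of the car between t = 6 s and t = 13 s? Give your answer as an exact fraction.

9/7 m/s²

Average acceleration = Δv/Δt = (0 − -9)/(13 − 6) = 9/7 m/s².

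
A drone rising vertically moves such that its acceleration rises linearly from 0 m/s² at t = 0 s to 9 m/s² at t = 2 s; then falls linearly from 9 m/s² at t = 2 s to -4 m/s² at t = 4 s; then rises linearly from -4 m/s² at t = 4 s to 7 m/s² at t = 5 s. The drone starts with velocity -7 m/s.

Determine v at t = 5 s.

8.5 m/s

Δv equals the area under the a-t graph; then v = v₀ + Δv.
0–2 s: ½(0 + 9)(2) = 9 m/s
2–4 s: ½(9 + -4)(2) = 5 m/s
4–5 s: ½(-4 + 7)(1) = 1.5 m/s
Δv = 15.5 m/s, so v(5) = -7 + (15.5) = 8.5 m/s.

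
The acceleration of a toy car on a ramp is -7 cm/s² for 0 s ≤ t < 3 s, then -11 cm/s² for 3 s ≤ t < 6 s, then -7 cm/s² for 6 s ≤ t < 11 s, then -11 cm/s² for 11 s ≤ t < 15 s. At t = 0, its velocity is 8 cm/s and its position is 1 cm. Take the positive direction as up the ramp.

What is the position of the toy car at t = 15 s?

-824.5 cm

On each constant-a segment, Δv = aΔt and Δx = v₀Δt + ½aΔt²; chain segment to segment.
0–3 s: v starts 8 cm/s; Δx = 8·3 + ½·-7·3² = -7.5 cm; v ends -13 cm/s.
3–6 s: v starts -13 cm/s; Δx = -13·3 + ½·-11·3² = -88.5 cm; v ends -46 cm/s.
6–11 s: v starts -46 cm/s; Δx = -46·5 + ½·-7·5² = -317.5 cm; v ends -81 cm/s.
11–15 s: v starts -81 cm/s; Δx = -81·4 + ½·-11·4² = -412 cm; v ends -125 cm/s.
x(15) = 1 + Σ Δx = -824.5 cm.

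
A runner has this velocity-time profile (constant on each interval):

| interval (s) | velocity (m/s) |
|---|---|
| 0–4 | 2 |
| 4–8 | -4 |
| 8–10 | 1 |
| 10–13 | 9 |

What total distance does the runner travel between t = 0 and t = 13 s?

53 m

Total distance travelled is ∫|v| dt — sum the magnitudes of each area piece.
0–4 s: |2| × 4 = 8 m
4–8 s: |-4| × 4 = 16 m
8–10 s: |1| × 2 = 2 m
10–13 s: |9| × 3 = 27 m
Total distance = 53 m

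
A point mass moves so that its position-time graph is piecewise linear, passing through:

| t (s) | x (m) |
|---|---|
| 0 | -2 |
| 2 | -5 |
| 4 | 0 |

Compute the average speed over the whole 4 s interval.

Average speed = (total path length)/(elapsed time); on a piecewise-linear x-t graph the path length is Σ|Δx|.
0–2 s: |Δx| = |-5 − -2| = 3 m
2–4 s: |Δx| = |0 − -5| = 5 m
Total path = 8 m; average speed = 8/4 = 2 m/s.

2 m/s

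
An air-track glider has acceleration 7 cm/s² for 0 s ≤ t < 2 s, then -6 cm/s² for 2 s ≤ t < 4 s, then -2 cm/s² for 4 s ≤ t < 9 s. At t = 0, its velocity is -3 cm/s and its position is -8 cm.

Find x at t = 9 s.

-20 cm

On each constant-a segment, Δv = aΔt and Δx = v₀Δt + ½aΔt²; chain segment to segment.
0–2 s: v starts -3 cm/s; Δx = -3·2 + ½·7·2² = 8 cm; v ends 11 cm/s.
2–4 s: v starts 11 cm/s; Δx = 11·2 + ½·-6·2² = 10 cm; v ends -1 cm/s.
4–9 s: v starts -1 cm/s; Δx = -1·5 + ½·-2·5² = -30 cm; v ends -11 cm/s.
x(9) = -8 + Σ Δx = -20 cm.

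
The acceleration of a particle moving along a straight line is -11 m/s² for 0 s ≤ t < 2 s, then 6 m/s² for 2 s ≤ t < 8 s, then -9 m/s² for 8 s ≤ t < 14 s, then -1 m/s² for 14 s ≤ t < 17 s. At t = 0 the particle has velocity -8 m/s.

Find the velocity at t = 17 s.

Δv equals the area under the a-t graph; then v = v₀ + Δv.
0–2 s: -11 × 2 = -22 m/s
2–8 s: 6 × 6 = 36 m/s
8–14 s: -9 × 6 = -54 m/s
14–17 s: -1 × 3 = -3 m/s
Δv = -43 m/s, so v(17) = -8 + (-43) = -51 m/s.

-51 m/s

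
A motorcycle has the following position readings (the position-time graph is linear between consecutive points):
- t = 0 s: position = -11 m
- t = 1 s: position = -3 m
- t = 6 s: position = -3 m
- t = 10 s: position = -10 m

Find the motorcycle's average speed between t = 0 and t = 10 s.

Average speed = (total path length)/(elapsed time); on a piecewise-linear x-t graph the path length is Σ|Δx|.
0–1 s: |Δx| = |-3 − -11| = 8 m
1–6 s: |Δx| = |-3 − -3| = 0 m
6–10 s: |Δx| = |-10 − -3| = 7 m
Total path = 15 m; average speed = 15/10 = 1.5 m/s.

1.5 m/s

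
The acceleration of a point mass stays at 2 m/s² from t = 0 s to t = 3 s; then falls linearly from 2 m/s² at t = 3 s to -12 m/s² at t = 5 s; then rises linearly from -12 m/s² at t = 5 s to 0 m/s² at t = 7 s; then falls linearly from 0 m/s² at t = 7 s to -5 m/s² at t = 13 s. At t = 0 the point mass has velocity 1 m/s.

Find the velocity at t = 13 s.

-30 m/s

Δv equals the area under the a-t graph; then v = v₀ + Δv.
0–3 s: 2 × 3 = 6 m/s
3–5 s: ½(2 + -12)(2) = -10 m/s
5–7 s: ½(-12 + 0)(2) = -12 m/s
7–13 s: ½(0 + -5)(6) = -15 m/s
Δv = -31 m/s, so v(13) = 1 + (-31) = -30 m/s.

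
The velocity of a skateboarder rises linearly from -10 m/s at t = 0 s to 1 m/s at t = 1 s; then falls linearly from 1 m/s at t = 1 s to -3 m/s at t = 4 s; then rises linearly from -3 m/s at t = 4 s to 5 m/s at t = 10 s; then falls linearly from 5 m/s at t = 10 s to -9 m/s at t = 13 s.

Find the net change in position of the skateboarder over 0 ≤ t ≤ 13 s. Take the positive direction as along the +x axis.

-7.5 m

Displacement is the signed area under the v-t curve.
0–1 s: ½(-10 + 1)(1) = -4.5 m
1–4 s: ½(1 + -3)(3) = -3 m
4–10 s: ½(-3 + 5)(6) = 6 m
10–13 s: ½(5 + -9)(3) = -6 m
Net displacement = -7.5 m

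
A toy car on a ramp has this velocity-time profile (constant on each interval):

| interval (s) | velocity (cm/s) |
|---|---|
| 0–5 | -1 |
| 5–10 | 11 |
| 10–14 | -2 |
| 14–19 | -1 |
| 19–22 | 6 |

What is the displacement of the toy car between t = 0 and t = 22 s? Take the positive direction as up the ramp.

55 cm

Net displacement equals the area under the velocity-time graph (areas below the axis count negative).
0–5 s: -1 × 5 = -5 cm
5–10 s: 11 × 5 = 55 cm
10–14 s: -2 × 4 = -8 cm
14–19 s: -1 × 5 = -5 cm
19–22 s: 6 × 3 = 18 cm
Net displacement = 55 cm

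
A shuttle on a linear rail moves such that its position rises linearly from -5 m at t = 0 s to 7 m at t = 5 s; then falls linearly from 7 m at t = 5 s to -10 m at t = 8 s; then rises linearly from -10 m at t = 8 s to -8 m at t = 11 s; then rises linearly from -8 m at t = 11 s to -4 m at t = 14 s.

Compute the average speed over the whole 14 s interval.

Average speed = (total path length)/(elapsed time); on a piecewise-linear x-t graph the path length is Σ|Δx|.
0–5 s: |Δx| = |7 − -5| = 12 m
5–8 s: |Δx| = |-10 − 7| = 17 m
8–11 s: |Δx| = |-8 − -10| = 2 m
11–14 s: |Δx| = |-4 − -8| = 4 m
Total path = 35 m; average speed = 35/14 = 2.5 m/s.

2.5 m/s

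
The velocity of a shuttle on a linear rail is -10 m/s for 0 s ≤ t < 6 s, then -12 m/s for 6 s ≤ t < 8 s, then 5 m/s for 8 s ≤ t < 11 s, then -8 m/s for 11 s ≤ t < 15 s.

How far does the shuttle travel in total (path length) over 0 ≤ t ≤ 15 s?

Total distance travelled is ∫|v| dt — sum the magnitudes of each area piece.
0–6 s: |-10| × 6 = 60 m
6–8 s: |-12| × 2 = 24 m
8–11 s: |5| × 3 = 15 m
11–15 s: |-8| × 4 = 32 m
Total distance = 131 m

131 m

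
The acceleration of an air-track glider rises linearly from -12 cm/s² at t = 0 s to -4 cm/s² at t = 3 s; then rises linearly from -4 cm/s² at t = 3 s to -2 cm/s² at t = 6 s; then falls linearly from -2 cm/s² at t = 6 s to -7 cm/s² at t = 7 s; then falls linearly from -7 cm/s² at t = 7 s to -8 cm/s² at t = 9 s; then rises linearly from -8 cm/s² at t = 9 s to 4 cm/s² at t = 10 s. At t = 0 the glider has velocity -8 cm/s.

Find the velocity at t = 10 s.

-62.5 cm/s

Δv equals the area under the a-t graph; then v = v₀ + Δv.
0–3 s: ½(-12 + -4)(3) = -24 cm/s
3–6 s: ½(-4 + -2)(3) = -9 cm/s
6–7 s: ½(-2 + -7)(1) = -4.5 cm/s
7–9 s: ½(-7 + -8)(2) = -15 cm/s
9–10 s: ½(-8 + 4)(1) = -2 cm/s
Δv = -54.5 cm/s, so v(10) = -8 + (-54.5) = -62.5 cm/s.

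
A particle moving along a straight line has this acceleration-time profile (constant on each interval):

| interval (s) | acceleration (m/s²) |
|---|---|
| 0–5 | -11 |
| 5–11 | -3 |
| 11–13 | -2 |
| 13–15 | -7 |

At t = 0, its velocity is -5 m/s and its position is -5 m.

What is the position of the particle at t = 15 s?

On each constant-a segment, Δv = aΔt and Δx = v₀Δt + ½aΔt²; chain segment to segment.
0–5 s: v starts -5 m/s; Δx = -5·5 + ½·-11·5² = -162.5 m; v ends -60 m/s.
5–11 s: v starts -60 m/s; Δx = -60·6 + ½·-3·6² = -414 m; v ends -78 m/s.
11–13 s: v starts -78 m/s; Δx = -78·2 + ½·-2·2² = -160 m; v ends -82 m/s.
13–15 s: v starts -82 m/s; Δx = -82·2 + ½·-7·2² = -178 m; v ends -96 m/s.
x(15) = -5 + Σ Δx = -919.5 m.

-919.5 m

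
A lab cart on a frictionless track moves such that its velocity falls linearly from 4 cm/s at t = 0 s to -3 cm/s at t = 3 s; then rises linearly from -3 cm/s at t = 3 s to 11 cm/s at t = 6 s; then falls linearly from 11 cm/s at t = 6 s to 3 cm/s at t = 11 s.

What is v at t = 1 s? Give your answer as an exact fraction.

On 0–3 s the graph is linear from 4 to -3 cm/s: v(1) = 4 + (-3 − 4)·(1 − 0)/(3 − 0) = 5/3 cm/s.

5/3 cm/s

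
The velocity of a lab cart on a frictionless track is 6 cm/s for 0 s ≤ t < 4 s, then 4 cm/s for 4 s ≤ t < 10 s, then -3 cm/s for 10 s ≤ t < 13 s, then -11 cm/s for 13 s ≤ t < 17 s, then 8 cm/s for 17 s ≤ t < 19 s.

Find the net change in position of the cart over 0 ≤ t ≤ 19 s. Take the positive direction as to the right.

11 cm

Displacement is the signed area under the v-t curve.
0–4 s: 6 × 4 = 24 cm
4–10 s: 4 × 6 = 24 cm
10–13 s: -3 × 3 = -9 cm
13–17 s: -11 × 4 = -44 cm
17–19 s: 8 × 2 = 16 cm
Net displacement = 11 cm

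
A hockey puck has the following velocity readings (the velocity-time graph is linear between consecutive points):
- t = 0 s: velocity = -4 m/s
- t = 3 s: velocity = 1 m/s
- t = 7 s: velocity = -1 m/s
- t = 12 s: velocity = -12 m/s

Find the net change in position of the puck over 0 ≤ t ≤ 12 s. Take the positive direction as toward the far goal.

Net displacement equals the area under the velocity-time graph (areas below the axis count negative).
0–3 s: ½(-4 + 1)(3) = -4.5 m
3–7 s: ½(1 + -1)(4) = 0 m
7–12 s: ½(-1 + -12)(5) = -32.5 m
Net displacement = -37 m

-37 m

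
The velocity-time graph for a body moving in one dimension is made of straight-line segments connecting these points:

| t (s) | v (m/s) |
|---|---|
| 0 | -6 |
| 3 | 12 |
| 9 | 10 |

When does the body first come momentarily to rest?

v changes sign on 0–3 s (from -6 to 12); the graph is linear there, so v = 0 at t = 0 + (6)·(3 − 0)/(12 − -6) = 1 s.

t = 1 s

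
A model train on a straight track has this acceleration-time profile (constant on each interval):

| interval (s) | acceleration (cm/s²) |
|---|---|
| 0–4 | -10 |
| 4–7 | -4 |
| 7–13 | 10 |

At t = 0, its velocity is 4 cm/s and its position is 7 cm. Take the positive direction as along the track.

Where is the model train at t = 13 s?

On each constant-a segment, Δv = aΔt and Δx = v₀Δt + ½aΔt²; chain segment to segment.
0–4 s: v starts 4 cm/s; Δx = 4·4 + ½·-10·4² = -64 cm; v ends -36 cm/s.
4–7 s: v starts -36 cm/s; Δx = -36·3 + ½·-4·3² = -126 cm; v ends -48 cm/s.
7–13 s: v starts -48 cm/s; Δx = -48·6 + ½·10·6² = -108 cm; v ends 12 cm/s.
x(13) = 7 + Σ Δx = -291 cm.

-291 cm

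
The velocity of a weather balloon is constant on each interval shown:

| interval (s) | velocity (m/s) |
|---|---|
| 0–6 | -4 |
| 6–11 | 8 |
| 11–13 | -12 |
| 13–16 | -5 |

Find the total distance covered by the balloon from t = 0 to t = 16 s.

Total distance travelled is ∫|v| dt — sum the magnitudes of each area piece.
0–6 s: |-4| × 6 = 24 m
6–11 s: |8| × 5 = 40 m
11–13 s: |-12| × 2 = 24 m
13–16 s: |-5| × 3 = 15 m
Total distance = 103 m

103 m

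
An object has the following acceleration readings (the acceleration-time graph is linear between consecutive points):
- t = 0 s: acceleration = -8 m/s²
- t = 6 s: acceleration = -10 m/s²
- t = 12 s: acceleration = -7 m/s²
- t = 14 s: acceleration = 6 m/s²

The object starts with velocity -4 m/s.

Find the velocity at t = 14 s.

-110 m/s

Δv equals the area under the a-t graph; then v = v₀ + Δv.
0–6 s: ½(-8 + -10)(6) = -54 m/s
6–12 s: ½(-10 + -7)(6) = -51 m/s
12–14 s: ½(-7 + 6)(2) = -1 m/s
Δv = -106 m/s, so v(14) = -4 + (-106) = -110 m/s.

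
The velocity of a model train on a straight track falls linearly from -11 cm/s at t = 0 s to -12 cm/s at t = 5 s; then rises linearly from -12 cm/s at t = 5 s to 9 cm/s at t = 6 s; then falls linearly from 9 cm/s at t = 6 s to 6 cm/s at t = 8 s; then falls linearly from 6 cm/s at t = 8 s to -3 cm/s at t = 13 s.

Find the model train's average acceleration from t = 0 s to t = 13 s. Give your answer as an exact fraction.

Average acceleration = Δv/Δt = (-3 − -11)/(13 − 0) = 8/13 cm/s².

8/13 cm/s²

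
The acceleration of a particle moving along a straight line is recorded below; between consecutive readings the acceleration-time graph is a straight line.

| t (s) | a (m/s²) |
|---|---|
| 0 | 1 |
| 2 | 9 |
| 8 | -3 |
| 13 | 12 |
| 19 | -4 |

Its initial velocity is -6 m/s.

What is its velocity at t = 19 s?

68.5 m/s

Δv equals the area under the a-t graph; then v = v₀ + Δv.
0–2 s: ½(1 + 9)(2) = 10 m/s
2–8 s: ½(9 + -3)(6) = 18 m/s
8–13 s: ½(-3 + 12)(5) = 22.5 m/s
13–19 s: ½(12 + -4)(6) = 24 m/s
Δv = 74.5 m/s, so v(19) = -6 + (74.5) = 68.5 m/s.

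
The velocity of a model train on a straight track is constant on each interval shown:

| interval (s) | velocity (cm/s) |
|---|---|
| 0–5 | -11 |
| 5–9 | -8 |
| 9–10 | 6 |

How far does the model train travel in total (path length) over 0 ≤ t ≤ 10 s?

93 cm

Total distance travelled is ∫|v| dt — sum the magnitudes of each area piece.
0–5 s: |-11| × 5 = 55 cm
5–9 s: |-8| × 4 = 32 cm
9–10 s: |6| × 1 = 6 cm
Total distance = 93 cm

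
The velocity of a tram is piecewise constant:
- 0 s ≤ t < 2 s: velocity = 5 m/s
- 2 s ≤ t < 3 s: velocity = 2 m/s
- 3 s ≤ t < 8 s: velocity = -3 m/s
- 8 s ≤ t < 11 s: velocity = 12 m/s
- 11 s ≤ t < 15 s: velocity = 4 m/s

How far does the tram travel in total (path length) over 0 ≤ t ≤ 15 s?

79 m

Total distance travelled is ∫|v| dt — sum the magnitudes of each area piece.
0–2 s: |5| × 2 = 10 m
2–3 s: |2| × 1 = 2 m
3–8 s: |-3| × 5 = 15 m
8–11 s: |12| × 3 = 36 m
11–15 s: |4| × 4 = 16 m
Total distance = 79 m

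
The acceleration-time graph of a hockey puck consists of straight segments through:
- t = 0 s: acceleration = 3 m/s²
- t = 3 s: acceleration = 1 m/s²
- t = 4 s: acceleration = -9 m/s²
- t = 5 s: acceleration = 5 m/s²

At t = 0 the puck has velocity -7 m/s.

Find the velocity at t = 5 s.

-7 m/s

Δv equals the area under the a-t graph; then v = v₀ + Δv.
0–3 s: ½(3 + 1)(3) = 6 m/s
3–4 s: ½(1 + -9)(1) = -4 m/s
4–5 s: ½(-9 + 5)(1) = -2 m/s
Δv = 0 m/s, so v(5) = -7 + (0) = -7 m/s.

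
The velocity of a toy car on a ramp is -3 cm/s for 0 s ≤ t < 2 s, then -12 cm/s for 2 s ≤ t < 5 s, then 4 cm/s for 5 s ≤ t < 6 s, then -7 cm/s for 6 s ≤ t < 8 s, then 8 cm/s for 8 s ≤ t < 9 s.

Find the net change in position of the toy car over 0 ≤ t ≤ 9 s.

-44 cm

Displacement is the signed area under the v-t curve.
0–2 s: -3 × 2 = -6 cm
2–5 s: -12 × 3 = -36 cm
5–6 s: 4 × 1 = 4 cm
6–8 s: -7 × 2 = -14 cm
8–9 s: 8 × 1 = 8 cm
Net displacement = -44 cm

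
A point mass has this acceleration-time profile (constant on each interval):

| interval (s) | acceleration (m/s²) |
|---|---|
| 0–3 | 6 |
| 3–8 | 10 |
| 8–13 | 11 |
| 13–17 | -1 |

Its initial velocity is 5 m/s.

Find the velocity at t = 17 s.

124 m/s

Δv equals the area under the a-t graph; then v = v₀ + Δv.
0–3 s: 6 × 3 = 18 m/s
3–8 s: 10 × 5 = 50 m/s
8–13 s: 11 × 5 = 55 m/s
13–17 s: -1 × 4 = -4 m/s
Δv = 119 m/s, so v(17) = 5 + (119) = 124 m/s.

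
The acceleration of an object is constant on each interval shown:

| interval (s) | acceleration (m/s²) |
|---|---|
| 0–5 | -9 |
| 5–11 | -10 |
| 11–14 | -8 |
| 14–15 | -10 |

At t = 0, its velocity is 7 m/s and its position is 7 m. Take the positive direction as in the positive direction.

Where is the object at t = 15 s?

On each constant-a segment, Δv = aΔt and Δx = v₀Δt + ½aΔt²; chain segment to segment.
0–5 s: v starts 7 m/s; Δx = 7·5 + ½·-9·5² = -77.5 m; v ends -38 m/s.
5–11 s: v starts -38 m/s; Δx = -38·6 + ½·-10·6² = -408 m; v ends -98 m/s.
11–14 s: v starts -98 m/s; Δx = -98·3 + ½·-8·3² = -330 m; v ends -122 m/s.
14–15 s: v starts -122 m/s; Δx = -122·1 + ½·-10·1² = -127 m; v ends -132 m/s.
x(15) = 7 + Σ Δx = -935.5 m.

-935.5 m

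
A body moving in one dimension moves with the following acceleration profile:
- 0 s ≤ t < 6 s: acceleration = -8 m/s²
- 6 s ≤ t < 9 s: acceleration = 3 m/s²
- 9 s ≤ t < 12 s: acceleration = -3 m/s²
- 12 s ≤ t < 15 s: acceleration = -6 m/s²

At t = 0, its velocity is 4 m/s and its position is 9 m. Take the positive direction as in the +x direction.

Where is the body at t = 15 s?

On each constant-a segment, Δv = aΔt and Δx = v₀Δt + ½aΔt²; chain segment to segment.
0–6 s: v starts 4 m/s; Δx = 4·6 + ½·-8·6² = -120 m; v ends -44 m/s.
6–9 s: v starts -44 m/s; Δx = -44·3 + ½·3·3² = -118.5 m; v ends -35 m/s.
9–12 s: v starts -35 m/s; Δx = -35·3 + ½·-3·3² = -118.5 m; v ends -44 m/s.
12–15 s: v starts -44 m/s; Δx = -44·3 + ½·-6·3² = -159 m; v ends -62 m/s.
x(15) = 9 + Σ Δx = -507 m.

-507 m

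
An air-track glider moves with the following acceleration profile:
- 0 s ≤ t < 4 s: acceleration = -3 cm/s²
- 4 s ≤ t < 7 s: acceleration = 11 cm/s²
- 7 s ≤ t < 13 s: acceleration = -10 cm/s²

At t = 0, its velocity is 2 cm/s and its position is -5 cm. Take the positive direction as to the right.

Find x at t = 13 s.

-43.5 cm

On each constant-a segment, Δv = aΔt and Δx = v₀Δt + ½aΔt²; chain segment to segment.
0–4 s: v starts 2 cm/s; Δx = 2·4 + ½·-3·4² = -16 cm; v ends -10 cm/s.
4–7 s: v starts -10 cm/s; Δx = -10·3 + ½·11·3² = 19.5 cm; v ends 23 cm/s.
7–13 s: v starts 23 cm/s; Δx = 23·6 + ½·-10·6² = -42 cm; v ends -37 cm/s.
x(13) = -5 + Σ Δx = -43.5 cm.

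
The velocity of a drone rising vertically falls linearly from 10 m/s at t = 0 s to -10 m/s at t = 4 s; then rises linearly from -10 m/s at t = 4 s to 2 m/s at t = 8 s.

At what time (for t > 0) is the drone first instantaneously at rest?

v changes sign on 0–4 s (from 10 to -10); the graph is linear there, so v = 0 at t = 0 + (-10)·(4 − 0)/(-10 − 10) = 2 s.

t = 2 s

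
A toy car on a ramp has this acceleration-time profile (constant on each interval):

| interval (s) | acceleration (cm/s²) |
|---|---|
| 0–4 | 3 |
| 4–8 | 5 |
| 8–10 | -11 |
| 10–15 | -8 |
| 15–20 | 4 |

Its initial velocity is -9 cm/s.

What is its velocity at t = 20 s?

Δv equals the area under the a-t graph; then v = v₀ + Δv.
0–4 s: 3 × 4 = 12 cm/s
4–8 s: 5 × 4 = 20 cm/s
8–10 s: -11 × 2 = -22 cm/s
10–15 s: -8 × 5 = -40 cm/s
15–20 s: 4 × 5 = 20 cm/s
Δv = -10 cm/s, so v(20) = -9 + (-10) = -19 cm/s.

-19 cm/s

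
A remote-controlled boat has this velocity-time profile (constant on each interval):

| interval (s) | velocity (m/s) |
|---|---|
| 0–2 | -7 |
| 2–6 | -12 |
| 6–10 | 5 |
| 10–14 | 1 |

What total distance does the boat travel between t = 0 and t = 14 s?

Distance (not displacement) is the total path length: add the absolute areas under v-t.
0–2 s: |-7| × 2 = 14 m
2–6 s: |-12| × 4 = 48 m
6–10 s: |5| × 4 = 20 m
10–14 s: |1| × 4 = 4 m
Total distance = 86 m

86 m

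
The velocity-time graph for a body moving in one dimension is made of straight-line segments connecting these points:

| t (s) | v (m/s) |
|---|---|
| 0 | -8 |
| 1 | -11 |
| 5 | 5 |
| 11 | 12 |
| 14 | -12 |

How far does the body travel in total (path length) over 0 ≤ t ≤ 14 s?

Total distance travelled is ∫|v| dt — sum the magnitudes of each area piece.
0–1 s: |½(-8 + -11)(1)| = 9.5 m
1–5 s: v = 0 at t = 3.75 s; triangle areas 15.125 + 3.125 = 18.25 m
5–11 s: |½(5 + 12)(6)| = 51 m
11–14 s: v = 0 at t = 12.5 s; triangle areas 9 + 9 = 18 m
Total distance = 96.75 m

96.75 m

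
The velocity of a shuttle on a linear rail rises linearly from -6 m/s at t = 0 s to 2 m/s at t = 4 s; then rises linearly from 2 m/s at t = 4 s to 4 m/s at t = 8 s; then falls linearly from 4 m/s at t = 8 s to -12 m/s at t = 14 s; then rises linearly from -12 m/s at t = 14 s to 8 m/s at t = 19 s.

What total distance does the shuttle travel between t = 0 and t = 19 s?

Distance (not displacement) is the total path length: add the absolute areas under v-t.
0–4 s: v = 0 at t = 3 s; triangle areas 9 + 1 = 10 m
4–8 s: |½(2 + 4)(4)| = 12 m
8–14 s: v = 0 at t = 9.5 s; triangle areas 3 + 27 = 30 m
14–19 s: v = 0 at t = 17 s; triangle areas 18 + 8 = 26 m
Total distance = 78 m

78 m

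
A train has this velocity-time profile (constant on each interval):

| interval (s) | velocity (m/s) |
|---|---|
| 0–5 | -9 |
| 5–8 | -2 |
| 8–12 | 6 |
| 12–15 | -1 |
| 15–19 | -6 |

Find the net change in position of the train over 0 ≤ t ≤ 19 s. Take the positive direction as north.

-54 m

Displacement is the signed area under the v-t curve.
0–5 s: -9 × 5 = -45 m
5–8 s: -2 × 3 = -6 m
8–12 s: 6 × 4 = 24 m
12–15 s: -1 × 3 = -3 m
15–19 s: -6 × 4 = -24 m
Net displacement = -54 m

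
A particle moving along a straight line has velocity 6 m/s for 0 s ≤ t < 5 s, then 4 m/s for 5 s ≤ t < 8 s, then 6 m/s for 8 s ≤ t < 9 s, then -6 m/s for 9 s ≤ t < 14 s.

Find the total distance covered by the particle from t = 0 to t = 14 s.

78 m

Total distance travelled is ∫|v| dt — sum the magnitudes of each area piece.
0–5 s: |6| × 5 = 30 m
5–8 s: |4| × 3 = 12 m
8–9 s: |6| × 1 = 6 m
9–14 s: |-6| × 5 = 30 m
Total distance = 78 m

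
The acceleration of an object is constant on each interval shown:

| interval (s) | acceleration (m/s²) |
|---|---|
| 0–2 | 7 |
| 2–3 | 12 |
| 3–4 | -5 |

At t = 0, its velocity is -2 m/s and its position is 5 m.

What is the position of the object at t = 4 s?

On each constant-a segment, Δv = aΔt and Δx = v₀Δt + ½aΔt²; chain segment to segment.
0–2 s: v starts -2 m/s; Δx = -2·2 + ½·7·2² = 10 m; v ends 12 m/s.
2–3 s: v starts 12 m/s; Δx = 12·1 + ½·12·1² = 18 m; v ends 24 m/s.
3–4 s: v starts 24 m/s; Δx = 24·1 + ½·-5·1² = 21.5 m; v ends 19 m/s.
x(4) = 5 + Σ Δx = 54.5 m.

54.5 m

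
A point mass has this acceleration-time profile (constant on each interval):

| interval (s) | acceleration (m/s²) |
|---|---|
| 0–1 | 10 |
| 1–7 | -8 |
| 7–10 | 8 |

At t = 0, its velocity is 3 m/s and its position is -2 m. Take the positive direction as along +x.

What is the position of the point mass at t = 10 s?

-129 m

On each constant-a segment, Δv = aΔt and Δx = v₀Δt + ½aΔt²; chain segment to segment.
0–1 s: v starts 3 m/s; Δx = 3·1 + ½·10·1² = 8 m; v ends 13 m/s.
1–7 s: v starts 13 m/s; Δx = 13·6 + ½·-8·6² = -66 m; v ends -35 m/s.
7–10 s: v starts -35 m/s; Δx = -35·3 + ½·8·3² = -69 m; v ends -11 m/s.
x(10) = -2 + Σ Δx = -129 m.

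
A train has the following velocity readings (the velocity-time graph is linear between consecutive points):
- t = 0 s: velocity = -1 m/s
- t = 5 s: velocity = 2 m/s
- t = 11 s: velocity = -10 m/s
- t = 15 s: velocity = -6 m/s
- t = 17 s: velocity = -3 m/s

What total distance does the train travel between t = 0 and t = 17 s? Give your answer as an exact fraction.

427/6 m

Total distance travelled is ∫|v| dt — sum the magnitudes of each area piece.
0–5 s: v = 0 at t = 5/3 s; triangle areas 5/6 + 10/3 = 25/6 m
5–11 s: v = 0 at t = 6 s; triangle areas 1 + 25 = 26 m
11–15 s: |½(-10 + -6)(4)| = 32 m
15–17 s: |½(-6 + -3)(2)| = 9 m
Total distance = 427/6 m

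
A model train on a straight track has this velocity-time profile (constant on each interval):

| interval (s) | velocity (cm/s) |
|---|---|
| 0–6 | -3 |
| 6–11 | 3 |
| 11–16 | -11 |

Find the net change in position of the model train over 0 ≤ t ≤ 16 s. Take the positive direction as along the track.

Net displacement equals the area under the velocity-time graph (areas below the axis count negative).
0–6 s: -3 × 6 = -18 cm
6–11 s: 3 × 5 = 15 cm
11–16 s: -11 × 5 = -55 cm
Net displacement = -58 cm

-58 cm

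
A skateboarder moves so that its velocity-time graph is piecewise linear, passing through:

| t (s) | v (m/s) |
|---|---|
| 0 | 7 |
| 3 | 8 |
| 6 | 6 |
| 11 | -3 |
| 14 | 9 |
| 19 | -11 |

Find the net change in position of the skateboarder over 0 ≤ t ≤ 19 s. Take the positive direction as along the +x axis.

Net displacement equals the area under the velocity-time graph (areas below the axis count negative).
0–3 s: ½(7 + 8)(3) = 22.5 m
3–6 s: ½(8 + 6)(3) = 21 m
6–11 s: ½(6 + -3)(5) = 7.5 m
11–14 s: ½(-3 + 9)(3) = 9 m
14–19 s: ½(9 + -11)(5) = -5 m
Net displacement = 55 m

55 m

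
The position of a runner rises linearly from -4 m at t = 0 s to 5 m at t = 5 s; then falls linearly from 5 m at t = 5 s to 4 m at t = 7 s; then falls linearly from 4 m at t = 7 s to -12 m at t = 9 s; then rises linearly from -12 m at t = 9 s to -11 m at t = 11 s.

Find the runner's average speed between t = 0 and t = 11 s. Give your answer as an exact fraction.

Average speed = (total path length)/(elapsed time); on a piecewise-linear x-t graph the path length is Σ|Δx|.
0–5 s: |Δx| = |5 − -4| = 9 m
5–7 s: |Δx| = |4 − 5| = 1 m
7–9 s: |Δx| = |-12 − 4| = 16 m
9–11 s: |Δx| = |-11 − -12| = 1 m
Total path = 27 m; average speed = 27/11 = 27/11 m/s.

27/11 m/s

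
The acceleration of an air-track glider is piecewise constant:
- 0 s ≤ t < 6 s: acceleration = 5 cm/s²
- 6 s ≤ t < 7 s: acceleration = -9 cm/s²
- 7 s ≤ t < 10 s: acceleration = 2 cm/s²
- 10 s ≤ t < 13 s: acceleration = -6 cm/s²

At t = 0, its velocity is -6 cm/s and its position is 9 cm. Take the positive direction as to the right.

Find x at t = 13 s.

172.5 cm

On each constant-a segment, Δv = aΔt and Δx = v₀Δt + ½aΔt²; chain segment to segment.
0–6 s: v starts -6 cm/s; Δx = -6·6 + ½·5·6² = 54 cm; v ends 24 cm/s.
6–7 s: v starts 24 cm/s; Δx = 24·1 + ½·-9·1² = 19.5 cm; v ends 15 cm/s.
7–10 s: v starts 15 cm/s; Δx = 15·3 + ½·2·3² = 54 cm; v ends 21 cm/s.
10–13 s: v starts 21 cm/s; Δx = 21·3 + ½·-6·3² = 36 cm; v ends 3 cm/s.
x(13) = 9 + Σ Δx = 172.5 cm.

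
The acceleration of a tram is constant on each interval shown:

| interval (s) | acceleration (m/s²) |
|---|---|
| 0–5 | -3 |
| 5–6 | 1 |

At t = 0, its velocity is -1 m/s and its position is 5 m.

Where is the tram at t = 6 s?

On each constant-a segment, Δv = aΔt and Δx = v₀Δt + ½aΔt²; chain segment to segment.
0–5 s: v starts -1 m/s; Δx = -1·5 + ½·-3·5² = -42.5 m; v ends -16 m/s.
5–6 s: v starts -16 m/s; Δx = -16·1 + ½·1·1² = -15.5 m; v ends -15 m/s.
x(6) = 5 + Σ Δx = -53 m.

-53 m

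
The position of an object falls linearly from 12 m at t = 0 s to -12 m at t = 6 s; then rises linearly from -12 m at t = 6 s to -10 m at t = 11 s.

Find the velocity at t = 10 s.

Velocity is the slope of the x-t graph on 6–11 s: (-10 − -12)/(11 − 6) = 0.4 m/s.

0.4 m/s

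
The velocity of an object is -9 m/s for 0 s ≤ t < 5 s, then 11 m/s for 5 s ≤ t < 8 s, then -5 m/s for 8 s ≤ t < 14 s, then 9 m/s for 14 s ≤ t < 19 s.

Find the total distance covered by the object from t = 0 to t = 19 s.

Total distance travelled is ∫|v| dt — sum the magnitudes of each area piece.
0–5 s: |-9| × 5 = 45 m
5–8 s: |11| × 3 = 33 m
8–14 s: |-5| × 6 = 30 m
14–19 s: |9| × 5 = 45 m
Total distance = 153 m

153 m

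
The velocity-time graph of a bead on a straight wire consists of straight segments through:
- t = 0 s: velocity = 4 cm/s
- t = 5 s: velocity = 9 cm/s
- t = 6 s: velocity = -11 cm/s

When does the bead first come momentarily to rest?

v changes sign on 5–6 s (from 9 to -11); the graph is linear there, so v = 0 at t = 5 + (-9)·(6 − 5)/(-11 − 9) = 5.45 s.

t = 5.45 s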